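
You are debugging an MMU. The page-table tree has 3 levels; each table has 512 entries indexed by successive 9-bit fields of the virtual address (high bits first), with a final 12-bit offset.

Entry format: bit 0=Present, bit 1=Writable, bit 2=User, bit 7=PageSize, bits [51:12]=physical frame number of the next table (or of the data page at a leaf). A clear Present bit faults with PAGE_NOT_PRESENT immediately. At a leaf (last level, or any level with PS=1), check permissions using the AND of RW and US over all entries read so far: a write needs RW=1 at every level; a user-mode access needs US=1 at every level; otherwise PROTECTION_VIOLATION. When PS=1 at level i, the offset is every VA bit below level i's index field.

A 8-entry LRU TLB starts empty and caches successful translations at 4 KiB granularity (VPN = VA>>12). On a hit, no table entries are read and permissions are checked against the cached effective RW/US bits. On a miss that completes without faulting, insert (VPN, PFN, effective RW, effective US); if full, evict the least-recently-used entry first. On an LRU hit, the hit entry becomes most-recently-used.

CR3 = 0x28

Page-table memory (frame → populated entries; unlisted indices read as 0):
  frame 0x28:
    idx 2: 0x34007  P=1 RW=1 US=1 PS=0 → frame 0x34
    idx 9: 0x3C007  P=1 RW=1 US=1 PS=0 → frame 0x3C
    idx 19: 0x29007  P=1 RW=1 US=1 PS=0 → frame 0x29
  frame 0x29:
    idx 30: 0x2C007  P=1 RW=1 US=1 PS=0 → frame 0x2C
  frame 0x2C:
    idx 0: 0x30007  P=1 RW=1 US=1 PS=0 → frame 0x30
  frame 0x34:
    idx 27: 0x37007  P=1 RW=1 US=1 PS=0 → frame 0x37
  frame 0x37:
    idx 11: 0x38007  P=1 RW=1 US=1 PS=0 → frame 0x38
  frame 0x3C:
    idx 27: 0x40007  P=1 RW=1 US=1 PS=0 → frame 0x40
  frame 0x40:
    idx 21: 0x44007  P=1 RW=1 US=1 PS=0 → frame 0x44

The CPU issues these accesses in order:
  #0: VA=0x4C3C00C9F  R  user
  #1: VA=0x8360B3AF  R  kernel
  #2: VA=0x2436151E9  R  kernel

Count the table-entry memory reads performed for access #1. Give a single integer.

Per-access translation:
#0 VA=0x4C3C00C9F (r,user):
  L0: frame=0x28 idx=19 entry=0x29007 [P=1 RW=1 US=1 PS=0]
  L1: frame=0x29 idx=30 entry=0x2C007 [P=1 RW=1 US=1 PS=0]
  L2: frame=0x2C idx=0 entry=0x30007 [P=1 RW=1 US=1 PS=0]
  ✓ 0x30C9F  — 3 lookups
#1 VA=0x8360B3AF (r,kernel):
  L0: frame=0x28 idx=2 entry=0x34007 [P=1 RW=1 US=1 PS=0]
  L1: frame=0x34 idx=27 entry=0x37007 [P=1 RW=1 US=1 PS=0]
  L2: frame=0x37 idx=11 entry=0x38007 [P=1 RW=1 US=1 PS=0]
  ✓ 0x383AF  — 3 lookups
#2 VA=0x2436151E9 (r,kernel):
  L0: frame=0x28 idx=9 entry=0x3C007 [P=1 RW=1 US=1 PS=0]
  L1: frame=0x3C idx=27 entry=0x40007 [P=1 RW=1 US=1 PS=0]
  L2: frame=0x40 idx=21 entry=0x44007 [P=1 RW=1 US=1 PS=0]
  ✓ 0x441E9  — 3 lookups

Entries read for #1: 3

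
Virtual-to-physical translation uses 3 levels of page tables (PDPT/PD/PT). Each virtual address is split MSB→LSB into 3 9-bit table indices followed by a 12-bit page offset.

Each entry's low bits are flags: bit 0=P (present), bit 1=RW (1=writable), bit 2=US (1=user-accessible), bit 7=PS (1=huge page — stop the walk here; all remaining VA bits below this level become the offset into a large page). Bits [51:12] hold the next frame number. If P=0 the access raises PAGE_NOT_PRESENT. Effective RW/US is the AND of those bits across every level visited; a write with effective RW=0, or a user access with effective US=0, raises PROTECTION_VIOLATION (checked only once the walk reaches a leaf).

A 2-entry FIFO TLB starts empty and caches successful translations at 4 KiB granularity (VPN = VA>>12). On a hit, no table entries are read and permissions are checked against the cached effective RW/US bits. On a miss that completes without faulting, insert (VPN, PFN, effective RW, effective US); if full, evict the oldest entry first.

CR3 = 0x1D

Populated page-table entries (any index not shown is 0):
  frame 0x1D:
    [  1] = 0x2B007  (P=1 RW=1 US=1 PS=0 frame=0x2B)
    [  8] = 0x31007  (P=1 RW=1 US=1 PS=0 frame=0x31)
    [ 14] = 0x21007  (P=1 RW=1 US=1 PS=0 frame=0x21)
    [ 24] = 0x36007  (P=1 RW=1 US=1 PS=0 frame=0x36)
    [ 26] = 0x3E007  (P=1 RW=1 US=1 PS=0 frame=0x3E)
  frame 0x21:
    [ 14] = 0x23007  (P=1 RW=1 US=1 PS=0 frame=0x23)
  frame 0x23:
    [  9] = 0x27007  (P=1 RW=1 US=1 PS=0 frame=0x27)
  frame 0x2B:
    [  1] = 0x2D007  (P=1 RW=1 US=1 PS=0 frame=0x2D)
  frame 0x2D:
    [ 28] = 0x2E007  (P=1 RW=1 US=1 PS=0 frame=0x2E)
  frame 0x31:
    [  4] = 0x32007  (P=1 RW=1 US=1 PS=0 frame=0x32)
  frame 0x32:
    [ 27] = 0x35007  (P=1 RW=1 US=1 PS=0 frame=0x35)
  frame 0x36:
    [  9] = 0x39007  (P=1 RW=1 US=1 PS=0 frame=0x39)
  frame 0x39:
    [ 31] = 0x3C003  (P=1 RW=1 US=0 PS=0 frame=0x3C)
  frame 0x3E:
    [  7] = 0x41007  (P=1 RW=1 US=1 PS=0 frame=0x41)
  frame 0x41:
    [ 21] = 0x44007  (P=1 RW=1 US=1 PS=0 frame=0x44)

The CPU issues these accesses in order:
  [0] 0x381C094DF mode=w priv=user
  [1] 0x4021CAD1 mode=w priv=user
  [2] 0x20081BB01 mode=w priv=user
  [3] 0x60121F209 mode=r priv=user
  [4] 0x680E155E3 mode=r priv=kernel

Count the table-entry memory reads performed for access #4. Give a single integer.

Trace:
#0 VA=0x381C094DF (w,user):
  L0 @0x1D[14] → 0x21007  P=1,RW=1,US=1,PS=0
  L1 @0x21[14] → 0x23007  P=1,RW=1,US=1,PS=0
  L2 @0x23[9] → 0x27007  P=1,RW=1,US=1,PS=0
  ✓ 0x274DF  — 3 lookups
#1 VA=0x4021CAD1 (w,user):
  L0 @0x1D[1] → 0x2B007  P=1,RW=1,US=1,PS=0
  L1 @0x2B[1] → 0x2D007  P=1,RW=1,US=1,PS=0
  L2 @0x2D[28] → 0x2E007  P=1,RW=1,US=1,PS=0
  ✓ 0x2EAD1  — 3 lookups
#2 VA=0x20081BB01 (w,user):
  L0 @0x1D[8] → 0x31007  P=1,RW=1,US=1,PS=0
  L1 @0x31[4] → 0x32007  P=1,RW=1,US=1,PS=0
  L2 @0x32[27] → 0x35007  P=1,RW=1,US=1,PS=0
  ✓ 0x35B01  — 3 lookups
#3 VA=0x60121F209 (r,user):
  L0 @0x1D[24] → 0x36007  P=1,RW=1,US=1,PS=0
  L1 @0x36[9] → 0x39007  P=1,RW=1,US=1,PS=0
  L2 @0x39[31] → 0x3C003  P=1,RW=1,US=0,PS=0
  ⇒ fault: PROTECTION_VIOLATION  — 3 lookups
#4 VA=0x680E155E3 (r,kernel):
  L0 @0x1D[26] → 0x3E007  P=1,RW=1,US=1,PS=0
  L1 @0x3E[7] → 0x41007  P=1,RW=1,US=1,PS=0
  L2 @0x41[21] → 0x44007  P=1,RW=1,US=1,PS=0
  ✓ 0x445E3  — 3 lookups

Entries read for #4: 3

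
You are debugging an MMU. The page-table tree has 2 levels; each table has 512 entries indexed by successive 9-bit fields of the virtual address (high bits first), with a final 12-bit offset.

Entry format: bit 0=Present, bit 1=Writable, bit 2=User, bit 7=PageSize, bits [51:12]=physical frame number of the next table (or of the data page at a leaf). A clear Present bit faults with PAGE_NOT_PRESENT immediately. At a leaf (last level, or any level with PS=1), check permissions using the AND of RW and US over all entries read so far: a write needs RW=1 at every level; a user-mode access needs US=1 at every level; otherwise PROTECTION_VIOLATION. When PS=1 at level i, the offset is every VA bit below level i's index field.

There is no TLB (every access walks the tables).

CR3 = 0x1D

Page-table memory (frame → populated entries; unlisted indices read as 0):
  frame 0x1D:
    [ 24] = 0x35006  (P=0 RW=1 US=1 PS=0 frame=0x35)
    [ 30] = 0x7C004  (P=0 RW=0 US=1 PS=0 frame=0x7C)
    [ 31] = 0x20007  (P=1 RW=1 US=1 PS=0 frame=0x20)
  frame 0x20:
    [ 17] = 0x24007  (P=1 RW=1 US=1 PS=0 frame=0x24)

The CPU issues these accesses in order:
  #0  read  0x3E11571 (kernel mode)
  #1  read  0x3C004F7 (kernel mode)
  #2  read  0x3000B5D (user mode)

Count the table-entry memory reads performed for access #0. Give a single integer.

Trace:
#0 VA=0x3E11571 (r,kernel):
  lvl0: tbl 0x1D, slot 31 ⇒ 0x20007 (P1/RW1/US1/PS0)
  lvl1: tbl 0x20, slot 17 ⇒ 0x24007 (P1/RW1/US1/PS0)
  → PA=0x24571  (2 entries read)
#1 VA=0x3C004F7 (r,kernel):
  lvl0: tbl 0x1D, slot 30 ⇒ 0x7C004 (P0/RW0/US1/PS0)
  → PAGE_NOT_PRESENT  (1 entries read)
#2 VA=0x3000B5D (r,user):
  lvl0: tbl 0x1D, slot 24 ⇒ 0x35006 (P0/RW1/US1/PS0)
  → PAGE_NOT_PRESENT  (1 entries read)

Entries read for #0: 2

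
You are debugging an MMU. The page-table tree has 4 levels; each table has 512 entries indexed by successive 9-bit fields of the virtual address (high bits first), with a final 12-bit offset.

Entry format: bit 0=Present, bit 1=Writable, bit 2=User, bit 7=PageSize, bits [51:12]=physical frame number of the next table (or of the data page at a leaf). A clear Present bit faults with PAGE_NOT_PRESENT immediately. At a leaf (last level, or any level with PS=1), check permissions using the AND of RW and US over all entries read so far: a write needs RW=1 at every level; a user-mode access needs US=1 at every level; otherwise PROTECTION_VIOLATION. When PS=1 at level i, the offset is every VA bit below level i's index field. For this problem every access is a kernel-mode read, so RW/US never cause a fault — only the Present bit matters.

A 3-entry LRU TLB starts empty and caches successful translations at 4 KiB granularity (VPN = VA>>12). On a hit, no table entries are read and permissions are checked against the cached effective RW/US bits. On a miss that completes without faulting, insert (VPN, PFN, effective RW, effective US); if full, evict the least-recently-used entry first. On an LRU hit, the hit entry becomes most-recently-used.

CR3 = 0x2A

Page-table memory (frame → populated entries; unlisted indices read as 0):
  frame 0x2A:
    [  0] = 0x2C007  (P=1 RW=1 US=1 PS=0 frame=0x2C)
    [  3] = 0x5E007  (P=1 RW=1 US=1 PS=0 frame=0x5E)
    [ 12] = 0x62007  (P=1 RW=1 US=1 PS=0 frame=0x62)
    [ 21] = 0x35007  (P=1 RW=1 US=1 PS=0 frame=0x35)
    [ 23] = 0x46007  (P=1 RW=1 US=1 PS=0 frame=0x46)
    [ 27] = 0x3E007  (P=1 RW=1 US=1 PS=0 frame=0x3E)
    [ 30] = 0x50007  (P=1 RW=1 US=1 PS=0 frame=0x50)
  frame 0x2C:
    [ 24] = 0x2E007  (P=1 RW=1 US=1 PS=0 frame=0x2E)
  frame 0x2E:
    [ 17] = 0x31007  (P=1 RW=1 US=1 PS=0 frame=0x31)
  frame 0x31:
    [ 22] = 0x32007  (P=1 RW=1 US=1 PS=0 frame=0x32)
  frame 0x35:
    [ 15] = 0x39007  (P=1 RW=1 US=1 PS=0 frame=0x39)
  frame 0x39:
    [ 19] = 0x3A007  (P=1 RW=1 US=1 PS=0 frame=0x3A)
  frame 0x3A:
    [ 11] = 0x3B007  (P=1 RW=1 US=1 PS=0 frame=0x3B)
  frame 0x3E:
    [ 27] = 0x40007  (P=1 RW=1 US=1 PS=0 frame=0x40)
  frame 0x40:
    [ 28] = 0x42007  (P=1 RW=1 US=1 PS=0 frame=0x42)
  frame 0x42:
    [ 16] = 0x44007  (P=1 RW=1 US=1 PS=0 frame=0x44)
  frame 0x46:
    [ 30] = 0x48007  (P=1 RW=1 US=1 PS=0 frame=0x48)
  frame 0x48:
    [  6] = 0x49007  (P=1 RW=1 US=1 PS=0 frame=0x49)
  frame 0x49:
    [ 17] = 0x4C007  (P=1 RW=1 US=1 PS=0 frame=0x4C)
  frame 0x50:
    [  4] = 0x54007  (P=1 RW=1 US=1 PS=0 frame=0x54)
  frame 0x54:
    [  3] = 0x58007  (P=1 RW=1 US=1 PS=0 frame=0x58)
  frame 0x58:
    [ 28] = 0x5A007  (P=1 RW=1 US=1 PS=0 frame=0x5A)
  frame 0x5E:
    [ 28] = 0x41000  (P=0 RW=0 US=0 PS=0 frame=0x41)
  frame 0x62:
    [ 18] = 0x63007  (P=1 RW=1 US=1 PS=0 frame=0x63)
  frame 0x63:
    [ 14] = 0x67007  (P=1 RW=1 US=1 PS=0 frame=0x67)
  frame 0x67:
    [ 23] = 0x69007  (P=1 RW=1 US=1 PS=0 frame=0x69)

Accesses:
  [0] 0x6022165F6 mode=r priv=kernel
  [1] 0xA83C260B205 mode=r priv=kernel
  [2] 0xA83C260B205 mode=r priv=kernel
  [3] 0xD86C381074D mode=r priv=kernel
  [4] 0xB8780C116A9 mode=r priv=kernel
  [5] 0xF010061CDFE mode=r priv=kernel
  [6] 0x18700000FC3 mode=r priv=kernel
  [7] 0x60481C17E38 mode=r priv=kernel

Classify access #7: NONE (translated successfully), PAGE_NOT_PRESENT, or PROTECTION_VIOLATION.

Per-access translation:
#0 VA=0x6022165F6 (r,kernel):
  [0] read 0x2A idx=0: raw=0x2C007 flags P=1 W=1 U=1 S=0
  [1] read 0x2C idx=24: raw=0x2E007 flags P=1 W=1 U=1 S=0
  [2] read 0x2E idx=17: raw=0x31007 flags P=1 W=1 U=1 S=0
  [3] read 0x31 idx=22: raw=0x32007 flags P=1 W=1 U=1 S=0
  → PA=0x325F6  (4 entries read)
#1 VA=0xA83C260B205 (r,kernel):
  [0] read 0x2A idx=21: raw=0x35007 flags P=1 W=1 U=1 S=0
  [1] read 0x35 idx=15: raw=0x39007 flags P=1 W=1 U=1 S=0
  [2] read 0x39 idx=19: raw=0x3A007 flags P=1 W=1 U=1 S=0
  [3] read 0x3A idx=11: raw=0x3B007 flags P=1 W=1 U=1 S=0
  → PA=0x3B205  (4 entries read)
#2 VA=0xA83C260B205 (r,kernel):
  TLB hit vpn=0xA83C260B → PA=0x3B205
#3 VA=0xD86C381074D (r,kernel):
  [0] read 0x2A idx=27: raw=0x3E007 flags P=1 W=1 U=1 S=0
  [1] read 0x3E idx=27: raw=0x40007 flags P=1 W=1 U=1 S=0
  [2] read 0x40 idx=28: raw=0x42007 flags P=1 W=1 U=1 S=0
  [3] read 0x42 idx=16: raw=0x44007 flags P=1 W=1 U=1 S=0
  → PA=0x4474D  (4 entries read)
#4 VA=0xB8780C116A9 (r,kernel):
  [0] read 0x2A idx=23: raw=0x46007 flags P=1 W=1 U=1 S=0
  [1] read 0x46 idx=30: raw=0x48007 flags P=1 W=1 U=1 S=0
  [2] read 0x48 idx=6: raw=0x49007 flags P=1 W=1 U=1 S=0
  [3] read 0x49 idx=17: raw=0x4C007 flags P=1 W=1 U=1 S=0
  → PA=0x4C6A9  (4 entries read)
#5 VA=0xF010061CDFE (r,kernel):
  [0] read 0x2A idx=30: raw=0x50007 flags P=1 W=1 U=1 S=0
  [1] read 0x50 idx=4: raw=0x54007 flags P=1 W=1 U=1 S=0
  [2] read 0x54 idx=3: raw=0x58007 flags P=1 W=1 U=1 S=0
  [3] read 0x58 idx=28: raw=0x5A007 flags P=1 W=1 U=1 S=0
  → PA=0x5ADFE  (4 entries read)
#6 VA=0x18700000FC3 (r,kernel):
  [0] read 0x2A idx=3: raw=0x5E007 flags P=1 W=1 U=1 S=0
  [1] read 0x5E idx=28: raw=0x41000 flags P=0 W=0 U=0 S=0
  → PAGE_NOT_PRESENT  (2 entries read)
#7 VA=0x60481C17E38 (r,kernel):
  [0] read 0x2A idx=12: raw=0x62007 flags P=1 W=1 U=1 S=0
  [1] read 0x62 idx=18: raw=0x63007 flags P=1 W=1 U=1 S=0
  [2] read 0x63 idx=14: raw=0x67007 flags P=1 W=1 U=1 S=0
  [3] read 0x67 idx=23: raw=0x69007 flags P=1 W=1 U=1 S=0
  → PA=0x69E38  (4 entries read)

Access #7 fault: NONE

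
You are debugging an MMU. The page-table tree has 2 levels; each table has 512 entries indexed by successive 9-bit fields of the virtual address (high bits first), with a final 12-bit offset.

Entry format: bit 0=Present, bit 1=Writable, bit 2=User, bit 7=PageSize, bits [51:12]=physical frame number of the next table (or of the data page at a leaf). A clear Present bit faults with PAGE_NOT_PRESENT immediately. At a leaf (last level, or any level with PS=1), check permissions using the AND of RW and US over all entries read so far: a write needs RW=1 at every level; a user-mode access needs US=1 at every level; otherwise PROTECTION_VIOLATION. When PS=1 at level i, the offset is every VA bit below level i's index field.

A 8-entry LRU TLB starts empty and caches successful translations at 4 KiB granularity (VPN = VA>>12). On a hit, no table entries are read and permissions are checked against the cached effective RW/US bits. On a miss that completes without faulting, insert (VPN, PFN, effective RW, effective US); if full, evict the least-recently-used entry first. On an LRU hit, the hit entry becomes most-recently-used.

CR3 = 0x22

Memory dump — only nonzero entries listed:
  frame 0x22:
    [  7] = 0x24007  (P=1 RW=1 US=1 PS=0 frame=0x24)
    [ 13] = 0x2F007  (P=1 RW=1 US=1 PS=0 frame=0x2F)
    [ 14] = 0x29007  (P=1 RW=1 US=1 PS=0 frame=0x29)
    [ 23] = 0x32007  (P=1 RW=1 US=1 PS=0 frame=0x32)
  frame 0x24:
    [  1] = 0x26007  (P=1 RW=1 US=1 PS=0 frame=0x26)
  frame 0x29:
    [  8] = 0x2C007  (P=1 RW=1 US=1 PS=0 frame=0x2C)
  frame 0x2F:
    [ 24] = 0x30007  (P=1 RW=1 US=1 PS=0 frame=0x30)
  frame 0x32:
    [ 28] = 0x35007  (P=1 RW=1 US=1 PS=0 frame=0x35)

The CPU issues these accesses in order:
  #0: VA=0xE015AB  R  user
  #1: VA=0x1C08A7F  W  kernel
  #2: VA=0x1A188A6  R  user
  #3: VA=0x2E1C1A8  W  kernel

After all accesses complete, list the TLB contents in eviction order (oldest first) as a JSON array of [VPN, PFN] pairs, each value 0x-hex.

Trace:
#0 VA=0xE015AB (r,user):
  L0: frame=0x22 idx=7 entry=0x24007 [P=1 RW=1 US=1 PS=0]
  L1: frame=0x24 idx=1 entry=0x26007 [P=1 RW=1 US=1 PS=0]
  ✓ 0x265AB  — 2 lookups
#1 VA=0x1C08A7F (w,kernel):
  L0: frame=0x22 idx=14 entry=0x29007 [P=1 RW=1 US=1 PS=0]
  L1: frame=0x29 idx=8 entry=0x2C007 [P=1 RW=1 US=1 PS=0]
  ✓ 0x2CA7F  — 2 lookups
#2 VA=0x1A188A6 (r,user):
  L0: frame=0x22 idx=13 entry=0x2F007 [P=1 RW=1 US=1 PS=0]
  L1: frame=0x2F idx=24 entry=0x30007 [P=1 RW=1 US=1 PS=0]
  ✓ 0x308A6  — 2 lookups
#3 VA=0x2E1C1A8 (w,kernel):
  L0: frame=0x22 idx=23 entry=0x32007 [P=1 RW=1 US=1 PS=0]
  L1: frame=0x32 idx=28 entry=0x35007 [P=1 RW=1 US=1 PS=0]
  ✓ 0x351A8  — 2 lookups

TLB: [["0xE01", "0x26"], ["0x1C08", "0x2C"], ["0x1A18", "0x30"], ["0x2E1C", "0x35"]]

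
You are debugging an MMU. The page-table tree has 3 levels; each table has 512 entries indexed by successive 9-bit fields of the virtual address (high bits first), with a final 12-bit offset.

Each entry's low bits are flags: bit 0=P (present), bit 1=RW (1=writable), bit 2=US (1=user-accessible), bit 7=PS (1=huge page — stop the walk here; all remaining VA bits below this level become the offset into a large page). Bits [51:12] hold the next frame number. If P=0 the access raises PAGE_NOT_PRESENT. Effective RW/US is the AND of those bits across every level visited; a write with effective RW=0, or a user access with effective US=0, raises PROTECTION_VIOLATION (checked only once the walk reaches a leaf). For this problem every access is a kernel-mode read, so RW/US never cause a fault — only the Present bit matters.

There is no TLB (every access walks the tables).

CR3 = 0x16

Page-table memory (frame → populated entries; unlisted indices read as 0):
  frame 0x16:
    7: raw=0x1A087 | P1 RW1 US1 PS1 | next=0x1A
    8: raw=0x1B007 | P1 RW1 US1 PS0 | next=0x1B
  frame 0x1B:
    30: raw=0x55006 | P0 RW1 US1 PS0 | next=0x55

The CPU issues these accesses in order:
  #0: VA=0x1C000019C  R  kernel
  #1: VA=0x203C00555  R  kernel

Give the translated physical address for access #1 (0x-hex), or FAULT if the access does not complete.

Trace:
#0 VA=0x1C000019C (r,kernel):
  L0 @0x16[7] → 0x1A087  P=1,RW=1,US=1,PS=1
  ⇒ phys 0x1A19C (huge @L0)  [1 reads]
#1 VA=0x203C00555 (r,kernel):
  L0 @0x16[8] → 0x1B007  P=1,RW=1,US=1,PS=0
  L1 @0x1B[30] → 0x55006  P=0,RW=1,US=1,PS=0
  ⇒ fault: PAGE_NOT_PRESENT  — 2 lookups

Access #1 PA: FAULT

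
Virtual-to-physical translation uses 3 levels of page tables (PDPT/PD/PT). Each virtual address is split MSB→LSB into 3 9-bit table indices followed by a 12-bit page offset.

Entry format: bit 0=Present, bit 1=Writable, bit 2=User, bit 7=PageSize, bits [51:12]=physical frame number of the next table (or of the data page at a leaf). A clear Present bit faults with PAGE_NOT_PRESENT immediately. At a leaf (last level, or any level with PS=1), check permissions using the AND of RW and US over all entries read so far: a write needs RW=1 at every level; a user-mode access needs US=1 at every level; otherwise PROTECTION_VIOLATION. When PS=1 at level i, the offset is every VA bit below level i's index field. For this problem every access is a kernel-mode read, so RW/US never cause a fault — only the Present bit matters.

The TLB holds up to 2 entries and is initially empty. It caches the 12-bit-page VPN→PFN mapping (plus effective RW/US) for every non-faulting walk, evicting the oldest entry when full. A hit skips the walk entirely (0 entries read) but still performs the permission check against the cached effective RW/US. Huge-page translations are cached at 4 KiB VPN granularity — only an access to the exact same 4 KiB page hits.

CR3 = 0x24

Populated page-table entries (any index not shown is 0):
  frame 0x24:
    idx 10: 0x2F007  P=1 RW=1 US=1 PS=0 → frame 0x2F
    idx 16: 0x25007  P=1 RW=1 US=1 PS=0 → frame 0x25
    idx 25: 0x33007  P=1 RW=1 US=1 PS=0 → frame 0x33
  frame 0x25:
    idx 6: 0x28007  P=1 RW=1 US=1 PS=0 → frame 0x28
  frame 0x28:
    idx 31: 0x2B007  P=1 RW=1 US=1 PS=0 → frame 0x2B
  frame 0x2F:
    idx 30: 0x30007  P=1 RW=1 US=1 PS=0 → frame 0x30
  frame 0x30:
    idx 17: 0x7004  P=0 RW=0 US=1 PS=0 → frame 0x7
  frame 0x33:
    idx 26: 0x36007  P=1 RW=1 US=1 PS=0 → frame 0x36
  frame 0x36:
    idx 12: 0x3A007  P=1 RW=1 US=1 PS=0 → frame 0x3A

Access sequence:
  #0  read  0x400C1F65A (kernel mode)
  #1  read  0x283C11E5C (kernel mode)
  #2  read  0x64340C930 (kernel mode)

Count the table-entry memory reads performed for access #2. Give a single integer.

Per-access translation:
#0 VA=0x400C1F65A (r,kernel):
  L0: frame=0x24 idx=16 entry=0x25007 [P=1 RW=1 US=1 PS=0]
  L1: frame=0x25 idx=6 entry=0x28007 [P=1 RW=1 US=1 PS=0]
  L2: frame=0x28 idx=31 entry=0x2B007 [P=1 RW=1 US=1 PS=0]
  ⇒ phys 0x2B65A  [3 reads]
#1 VA=0x283C11E5C (r,kernel):
  L0: frame=0x24 idx=10 entry=0x2F007 [P=1 RW=1 US=1 PS=0]
  L1: frame=0x2F idx=30 entry=0x30007 [P=1 RW=1 US=1 PS=0]
  L2: frame=0x30 idx=17 entry=0x7004 [P=0 RW=0 US=1 PS=0]
  ✗ PAGE_NOT_PRESENT  [3 reads]
#2 VA=0x64340C930 (r,kernel):
  L0: frame=0x24 idx=25 entry=0x33007 [P=1 RW=1 US=1 PS=0]
  L1: frame=0x33 idx=26 entry=0x36007 [P=1 RW=1 US=1 PS=0]
  L2: frame=0x36 idx=12 entry=0x3A007 [P=1 RW=1 US=1 PS=0]
  ⇒ phys 0x3A930  [3 reads]

Entries read for #2: 3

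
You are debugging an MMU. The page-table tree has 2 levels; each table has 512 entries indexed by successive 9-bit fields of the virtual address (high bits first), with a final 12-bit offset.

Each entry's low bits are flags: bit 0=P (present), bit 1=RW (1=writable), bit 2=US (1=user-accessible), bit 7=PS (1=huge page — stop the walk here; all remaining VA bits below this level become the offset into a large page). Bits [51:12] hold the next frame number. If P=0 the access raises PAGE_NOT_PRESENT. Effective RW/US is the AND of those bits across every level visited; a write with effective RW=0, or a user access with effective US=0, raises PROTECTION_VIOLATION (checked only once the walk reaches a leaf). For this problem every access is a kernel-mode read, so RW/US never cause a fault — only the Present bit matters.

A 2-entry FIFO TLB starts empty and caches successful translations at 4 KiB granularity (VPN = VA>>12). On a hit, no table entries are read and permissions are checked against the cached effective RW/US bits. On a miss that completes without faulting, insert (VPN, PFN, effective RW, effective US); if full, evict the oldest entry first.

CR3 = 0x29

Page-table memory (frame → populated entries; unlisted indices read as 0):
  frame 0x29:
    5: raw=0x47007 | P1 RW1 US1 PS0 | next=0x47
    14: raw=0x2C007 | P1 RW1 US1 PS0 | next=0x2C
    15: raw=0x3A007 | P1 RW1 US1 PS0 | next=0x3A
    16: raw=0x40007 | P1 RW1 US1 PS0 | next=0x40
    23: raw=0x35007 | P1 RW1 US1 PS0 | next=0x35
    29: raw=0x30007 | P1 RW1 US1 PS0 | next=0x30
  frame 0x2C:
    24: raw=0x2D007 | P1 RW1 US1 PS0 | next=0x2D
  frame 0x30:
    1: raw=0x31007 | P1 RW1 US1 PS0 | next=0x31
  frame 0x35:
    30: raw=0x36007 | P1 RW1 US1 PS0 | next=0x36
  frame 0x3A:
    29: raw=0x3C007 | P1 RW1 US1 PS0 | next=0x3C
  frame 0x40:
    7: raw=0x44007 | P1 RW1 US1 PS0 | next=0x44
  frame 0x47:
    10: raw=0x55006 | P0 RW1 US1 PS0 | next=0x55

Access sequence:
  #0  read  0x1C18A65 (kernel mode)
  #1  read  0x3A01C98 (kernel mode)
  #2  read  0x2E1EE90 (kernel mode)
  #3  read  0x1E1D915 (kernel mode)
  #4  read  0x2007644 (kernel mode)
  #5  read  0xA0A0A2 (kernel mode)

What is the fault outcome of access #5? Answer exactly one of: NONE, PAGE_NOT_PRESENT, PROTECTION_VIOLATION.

Walk each access:
#0 VA=0x1C18A65 (r,kernel):
  lvl0: tbl 0x29, slot 14 ⇒ 0x2C007 (P1/RW1/US1/PS0)
  lvl1: tbl 0x2C, slot 24 ⇒ 0x2D007 (P1/RW1/US1/PS0)
  ✓ 0x2DA65  — 2 lookups
#1 VA=0x3A01C98 (r,kernel):
  lvl0: tbl 0x29, slot 29 ⇒ 0x30007 (P1/RW1/US1/PS0)
  lvl1: tbl 0x30, slot 1 ⇒ 0x31007 (P1/RW1/US1/PS0)
  ✓ 0x31C98  — 2 lookups
#2 VA=0x2E1EE90 (r,kernel):
  lvl0: tbl 0x29, slot 23 ⇒ 0x35007 (P1/RW1/US1/PS0)
  lvl1: tbl 0x35, slot 30 ⇒ 0x36007 (P1/RW1/US1/PS0)
  ✓ 0x36E90  — 2 lookups
#3 VA=0x1E1D915 (r,kernel):
  lvl0: tbl 0x29, slot 15 ⇒ 0x3A007 (P1/RW1/US1/PS0)
  lvl1: tbl 0x3A, slot 29 ⇒ 0x3C007 (P1/RW1/US1/PS0)
  ✓ 0x3C915  — 2 lookups
#4 VA=0x2007644 (r,kernel):
  lvl0: tbl 0x29, slot 16 ⇒ 0x40007 (P1/RW1/US1/PS0)
  lvl1: tbl 0x40, slot 7 ⇒ 0x44007 (P1/RW1/US1/PS0)
  ✓ 0x44644  — 2 lookups
#5 VA=0xA0A0A2 (r,kernel):
  lvl0: tbl 0x29, slot 5 ⇒ 0x47007 (P1/RW1/US1/PS0)
  lvl1: tbl 0x47, slot 10 ⇒ 0x55006 (P0/RW1/US1/PS0)
  ✗ PAGE_NOT_PRESENT  [2 reads]

Access #5 fault: PAGE_NOT_PRESENT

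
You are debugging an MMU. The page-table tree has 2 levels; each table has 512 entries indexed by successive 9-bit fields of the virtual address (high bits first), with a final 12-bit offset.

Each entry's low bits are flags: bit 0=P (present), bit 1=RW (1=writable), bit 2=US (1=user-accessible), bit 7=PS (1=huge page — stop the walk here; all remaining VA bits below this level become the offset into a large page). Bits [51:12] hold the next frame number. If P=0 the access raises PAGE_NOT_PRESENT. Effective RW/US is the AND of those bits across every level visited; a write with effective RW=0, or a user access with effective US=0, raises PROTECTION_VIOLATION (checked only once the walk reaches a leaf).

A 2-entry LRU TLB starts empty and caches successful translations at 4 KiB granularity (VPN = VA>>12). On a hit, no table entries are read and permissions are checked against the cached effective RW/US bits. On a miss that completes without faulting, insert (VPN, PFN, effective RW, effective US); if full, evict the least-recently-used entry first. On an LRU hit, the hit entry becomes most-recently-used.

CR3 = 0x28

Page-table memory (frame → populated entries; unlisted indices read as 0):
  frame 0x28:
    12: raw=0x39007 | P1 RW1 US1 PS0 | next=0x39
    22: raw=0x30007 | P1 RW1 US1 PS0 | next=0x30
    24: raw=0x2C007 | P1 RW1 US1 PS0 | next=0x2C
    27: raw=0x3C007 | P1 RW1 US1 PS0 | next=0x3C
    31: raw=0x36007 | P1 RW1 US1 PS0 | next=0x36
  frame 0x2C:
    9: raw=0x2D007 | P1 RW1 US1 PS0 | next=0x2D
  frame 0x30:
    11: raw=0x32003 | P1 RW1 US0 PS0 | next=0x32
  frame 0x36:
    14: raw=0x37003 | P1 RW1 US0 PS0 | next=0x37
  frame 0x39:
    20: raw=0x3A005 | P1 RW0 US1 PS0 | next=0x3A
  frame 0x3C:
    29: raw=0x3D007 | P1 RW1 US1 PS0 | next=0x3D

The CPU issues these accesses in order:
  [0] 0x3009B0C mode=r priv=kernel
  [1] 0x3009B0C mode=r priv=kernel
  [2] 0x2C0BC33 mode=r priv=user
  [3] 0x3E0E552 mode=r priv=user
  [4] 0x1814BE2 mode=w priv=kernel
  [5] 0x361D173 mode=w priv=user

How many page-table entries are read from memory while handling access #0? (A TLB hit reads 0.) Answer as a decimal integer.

Trace:
#0 VA=0x3009B0C (r,kernel):
  L0 @0x28[24] → 0x2C007  P=1,RW=1,US=1,PS=0
  L1 @0x2C[9] → 0x2D007  P=1,RW=1,US=1,PS=0
  → PA=0x2DB0C  (2 entries read)
#1 VA=0x3009B0C (r,kernel):
  TLB hit vpn=0x3009 → PA=0x2DB0C
#2 VA=0x2C0BC33 (r,user):
  L0 @0x28[22] → 0x30007  P=1,RW=1,US=1,PS=0
  L1 @0x30[11] → 0x32003  P=1,RW=1,US=0,PS=0
  ✗ PROTECTION_VIOLATION  [2 reads]
#3 VA=0x3E0E552 (r,user):
  L0 @0x28[31] → 0x36007  P=1,RW=1,US=1,PS=0
  L1 @0x36[14] → 0x37003  P=1,RW=1,US=0,PS=0
  ✗ PROTECTION_VIOLATION  [2 reads]
#4 VA=0x1814BE2 (w,kernel):
  L0 @0x28[12] → 0x39007  P=1,RW=1,US=1,PS=0
  L1 @0x39[20] → 0x3A005  P=1,RW=0,US=1,PS=0
  ✗ PROTECTION_VIOLATION  [2 reads]
#5 VA=0x361D173 (w,user):
  L0 @0x28[27] → 0x3C007  P=1,RW=1,US=1,PS=0
  L1 @0x3C[29] → 0x3D007  P=1,RW=1,US=1,PS=0
  → PA=0x3D173  (2 entries read)

Entries read for #0: 2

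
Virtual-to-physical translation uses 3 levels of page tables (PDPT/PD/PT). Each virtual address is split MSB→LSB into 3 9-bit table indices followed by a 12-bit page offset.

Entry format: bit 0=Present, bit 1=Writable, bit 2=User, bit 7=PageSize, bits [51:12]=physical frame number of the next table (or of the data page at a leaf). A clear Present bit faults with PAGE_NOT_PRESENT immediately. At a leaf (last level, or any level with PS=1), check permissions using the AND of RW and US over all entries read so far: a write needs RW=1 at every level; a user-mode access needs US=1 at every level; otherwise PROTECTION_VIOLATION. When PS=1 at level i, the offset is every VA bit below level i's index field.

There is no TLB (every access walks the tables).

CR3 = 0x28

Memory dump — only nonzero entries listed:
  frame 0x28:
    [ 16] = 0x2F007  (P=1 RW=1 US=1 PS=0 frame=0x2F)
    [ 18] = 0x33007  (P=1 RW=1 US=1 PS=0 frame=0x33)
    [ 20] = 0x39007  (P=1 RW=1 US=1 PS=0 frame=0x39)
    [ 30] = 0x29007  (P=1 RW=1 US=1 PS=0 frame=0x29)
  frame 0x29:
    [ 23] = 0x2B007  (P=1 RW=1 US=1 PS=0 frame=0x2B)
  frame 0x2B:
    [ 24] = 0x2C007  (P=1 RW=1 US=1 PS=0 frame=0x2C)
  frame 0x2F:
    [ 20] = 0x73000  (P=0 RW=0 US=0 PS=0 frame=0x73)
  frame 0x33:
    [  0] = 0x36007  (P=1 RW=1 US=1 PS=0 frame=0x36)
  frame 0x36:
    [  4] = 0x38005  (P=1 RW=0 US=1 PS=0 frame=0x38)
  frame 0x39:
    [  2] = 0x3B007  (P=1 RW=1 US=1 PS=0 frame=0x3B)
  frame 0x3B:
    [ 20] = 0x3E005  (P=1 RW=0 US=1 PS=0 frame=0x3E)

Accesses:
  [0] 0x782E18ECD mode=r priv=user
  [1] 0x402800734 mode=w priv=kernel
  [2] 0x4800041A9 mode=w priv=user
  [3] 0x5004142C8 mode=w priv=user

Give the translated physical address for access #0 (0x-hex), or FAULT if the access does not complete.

Walk each access:
#0 VA=0x782E18ECD (r,user):
  L0: frame=0x28 idx=30 entry=0x29007 [P=1 RW=1 US=1 PS=0]
  L1: frame=0x29 idx=23 entry=0x2B007 [P=1 RW=1 US=1 PS=0]
  L2: frame=0x2B idx=24 entry=0x2C007 [P=1 RW=1 US=1 PS=0]
  ⇒ phys 0x2CECD  [3 reads]
#1 VA=0x402800734 (w,kernel):
  L0: frame=0x28 idx=16 entry=0x2F007 [P=1 RW=1 US=1 PS=0]
  L1: frame=0x2F idx=20 entry=0x73000 [P=0 RW=0 US=0 PS=0]
  → PAGE_NOT_PRESENT  (2 entries read)
#2 VA=0x4800041A9 (w,user):
  L0: frame=0x28 idx=18 entry=0x33007 [P=1 RW=1 US=1 PS=0]
  L1: frame=0x33 idx=0 entry=0x36007 [P=1 RW=1 US=1 PS=0]
  L2: frame=0x36 idx=4 entry=0x38005 [P=1 RW=0 US=1 PS=0]
  → PROTECTION_VIOLATION  (3 entries read)
#3 VA=0x5004142C8 (w,user):
  L0: frame=0x28 idx=20 entry=0x39007 [P=1 RW=1 US=1 PS=0]
  L1: frame=0x39 idx=2 entry=0x3B007 [P=1 RW=1 US=1 PS=0]
  L2: frame=0x3B idx=20 entry=0x3E005 [P=1 RW=0 US=1 PS=0]
  → PROTECTION_VIOLATION  (3 entries read)

Access #0 PA: 0x2CECD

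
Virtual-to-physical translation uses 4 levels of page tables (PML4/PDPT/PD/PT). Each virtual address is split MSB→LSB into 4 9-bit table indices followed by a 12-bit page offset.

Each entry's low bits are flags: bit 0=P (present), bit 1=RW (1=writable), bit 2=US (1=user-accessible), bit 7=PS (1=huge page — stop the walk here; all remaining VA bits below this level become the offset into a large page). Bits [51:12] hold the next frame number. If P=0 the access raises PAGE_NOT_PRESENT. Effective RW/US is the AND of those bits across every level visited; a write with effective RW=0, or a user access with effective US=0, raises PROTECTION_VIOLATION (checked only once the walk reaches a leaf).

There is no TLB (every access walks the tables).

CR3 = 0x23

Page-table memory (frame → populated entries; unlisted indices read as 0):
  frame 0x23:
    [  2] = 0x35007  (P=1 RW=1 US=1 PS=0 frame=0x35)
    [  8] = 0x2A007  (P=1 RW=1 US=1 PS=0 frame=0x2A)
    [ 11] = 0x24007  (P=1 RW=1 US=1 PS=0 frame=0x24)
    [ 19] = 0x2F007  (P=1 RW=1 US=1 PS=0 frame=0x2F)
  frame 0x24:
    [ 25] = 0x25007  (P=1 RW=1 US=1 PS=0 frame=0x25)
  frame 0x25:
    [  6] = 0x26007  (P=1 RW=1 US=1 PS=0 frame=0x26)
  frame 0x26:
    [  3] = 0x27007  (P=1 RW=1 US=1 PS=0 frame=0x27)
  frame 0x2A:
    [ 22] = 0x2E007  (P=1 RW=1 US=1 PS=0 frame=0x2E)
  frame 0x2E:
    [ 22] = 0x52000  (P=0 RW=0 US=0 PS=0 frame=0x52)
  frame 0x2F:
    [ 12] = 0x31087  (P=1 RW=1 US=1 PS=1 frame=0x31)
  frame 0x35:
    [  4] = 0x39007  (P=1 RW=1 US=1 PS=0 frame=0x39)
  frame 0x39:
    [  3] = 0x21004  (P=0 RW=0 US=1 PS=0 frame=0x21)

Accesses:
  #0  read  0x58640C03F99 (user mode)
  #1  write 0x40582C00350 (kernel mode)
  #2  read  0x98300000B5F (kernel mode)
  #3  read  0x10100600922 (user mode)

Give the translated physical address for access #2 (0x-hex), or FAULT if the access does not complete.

Walk each access:
#0 VA=0x58640C03F99 (r,user):
  lvl0: tbl 0x23, slot 11 ⇒ 0x24007 (P1/RW1/US1/PS0)
  lvl1: tbl 0x24, slot 25 ⇒ 0x25007 (P1/RW1/US1/PS0)
  lvl2: tbl 0x25, slot 6 ⇒ 0x26007 (P1/RW1/US1/PS0)
  lvl3: tbl 0x26, slot 3 ⇒ 0x27007 (P1/RW1/US1/PS0)
  → PA=0x27F99  (4 entries read)
#1 VA=0x40582C00350 (w,kernel):
  lvl0: tbl 0x23, slot 8 ⇒ 0x2A007 (P1/RW1/US1/PS0)
  lvl1: tbl 0x2A, slot 22 ⇒ 0x2E007 (P1/RW1/US1/PS0)
  lvl2: tbl 0x2E, slot 22 ⇒ 0x52000 (P0/RW0/US0/PS0)
  ⇒ fault: PAGE_NOT_PRESENT  — 3 lookups
#2 VA=0x98300000B5F (r,kernel):
  lvl0: tbl 0x23, slot 19 ⇒ 0x2F007 (P1/RW1/US1/PS0)
  lvl1: tbl 0x2F, slot 12 ⇒ 0x31087 (P1/RW1/US1/PS1)
  → PA=0x31B5F (huge @L1)  (2 entries read)
#3 VA=0x10100600922 (r,user):
  lvl0: tbl 0x23, slot 2 ⇒ 0x35007 (P1/RW1/US1/PS0)
  lvl1: tbl 0x35, slot 4 ⇒ 0x39007 (P1/RW1/US1/PS0)
  lvl2: tbl 0x39, slot 3 ⇒ 0x21004 (P0/RW0/US1/PS0)
  ⇒ fault: PAGE_NOT_PRESENT  — 3 lookups

Access #2 PA: 0x31B5F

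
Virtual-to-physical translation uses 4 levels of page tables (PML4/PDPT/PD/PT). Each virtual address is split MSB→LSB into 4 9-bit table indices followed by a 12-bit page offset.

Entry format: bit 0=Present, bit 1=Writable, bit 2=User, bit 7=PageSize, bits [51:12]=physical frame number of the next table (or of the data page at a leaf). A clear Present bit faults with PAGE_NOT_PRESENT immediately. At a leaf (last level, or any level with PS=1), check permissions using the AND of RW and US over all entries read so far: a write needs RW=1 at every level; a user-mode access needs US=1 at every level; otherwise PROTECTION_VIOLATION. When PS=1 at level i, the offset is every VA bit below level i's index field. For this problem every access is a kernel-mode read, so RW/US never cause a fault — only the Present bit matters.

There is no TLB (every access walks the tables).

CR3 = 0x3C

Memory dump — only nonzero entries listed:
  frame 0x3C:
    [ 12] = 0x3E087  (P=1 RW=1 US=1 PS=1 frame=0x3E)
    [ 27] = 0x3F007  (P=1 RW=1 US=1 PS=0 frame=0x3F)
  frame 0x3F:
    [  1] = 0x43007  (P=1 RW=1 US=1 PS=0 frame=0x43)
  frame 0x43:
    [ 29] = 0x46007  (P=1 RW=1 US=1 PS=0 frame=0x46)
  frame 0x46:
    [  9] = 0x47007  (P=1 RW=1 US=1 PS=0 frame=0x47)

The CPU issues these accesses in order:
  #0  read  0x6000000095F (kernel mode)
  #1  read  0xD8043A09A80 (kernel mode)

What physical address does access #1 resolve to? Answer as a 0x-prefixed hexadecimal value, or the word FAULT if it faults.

Trace:
#0 VA=0x6000000095F (r,kernel):
  lvl0: tbl 0x3C, slot 12 ⇒ 0x3E087 (P1/RW1/US1/PS1)
  → PA=0x3E95F (huge @L0)  (1 entries read)
#1 VA=0xD8043A09A80 (r,kernel):
  lvl0: tbl 0x3C, slot 27 ⇒ 0x3F007 (P1/RW1/US1/PS0)
  lvl1: tbl 0x3F, slot 1 ⇒ 0x43007 (P1/RW1/US1/PS0)
  lvl2: tbl 0x43, slot 29 ⇒ 0x46007 (P1/RW1/US1/PS0)
  lvl3: tbl 0x46, slot 9 ⇒ 0x47007 (P1/RW1/US1/PS0)
  → PA=0x47A80  (4 entries read)

Access #1 PA: 0x47A80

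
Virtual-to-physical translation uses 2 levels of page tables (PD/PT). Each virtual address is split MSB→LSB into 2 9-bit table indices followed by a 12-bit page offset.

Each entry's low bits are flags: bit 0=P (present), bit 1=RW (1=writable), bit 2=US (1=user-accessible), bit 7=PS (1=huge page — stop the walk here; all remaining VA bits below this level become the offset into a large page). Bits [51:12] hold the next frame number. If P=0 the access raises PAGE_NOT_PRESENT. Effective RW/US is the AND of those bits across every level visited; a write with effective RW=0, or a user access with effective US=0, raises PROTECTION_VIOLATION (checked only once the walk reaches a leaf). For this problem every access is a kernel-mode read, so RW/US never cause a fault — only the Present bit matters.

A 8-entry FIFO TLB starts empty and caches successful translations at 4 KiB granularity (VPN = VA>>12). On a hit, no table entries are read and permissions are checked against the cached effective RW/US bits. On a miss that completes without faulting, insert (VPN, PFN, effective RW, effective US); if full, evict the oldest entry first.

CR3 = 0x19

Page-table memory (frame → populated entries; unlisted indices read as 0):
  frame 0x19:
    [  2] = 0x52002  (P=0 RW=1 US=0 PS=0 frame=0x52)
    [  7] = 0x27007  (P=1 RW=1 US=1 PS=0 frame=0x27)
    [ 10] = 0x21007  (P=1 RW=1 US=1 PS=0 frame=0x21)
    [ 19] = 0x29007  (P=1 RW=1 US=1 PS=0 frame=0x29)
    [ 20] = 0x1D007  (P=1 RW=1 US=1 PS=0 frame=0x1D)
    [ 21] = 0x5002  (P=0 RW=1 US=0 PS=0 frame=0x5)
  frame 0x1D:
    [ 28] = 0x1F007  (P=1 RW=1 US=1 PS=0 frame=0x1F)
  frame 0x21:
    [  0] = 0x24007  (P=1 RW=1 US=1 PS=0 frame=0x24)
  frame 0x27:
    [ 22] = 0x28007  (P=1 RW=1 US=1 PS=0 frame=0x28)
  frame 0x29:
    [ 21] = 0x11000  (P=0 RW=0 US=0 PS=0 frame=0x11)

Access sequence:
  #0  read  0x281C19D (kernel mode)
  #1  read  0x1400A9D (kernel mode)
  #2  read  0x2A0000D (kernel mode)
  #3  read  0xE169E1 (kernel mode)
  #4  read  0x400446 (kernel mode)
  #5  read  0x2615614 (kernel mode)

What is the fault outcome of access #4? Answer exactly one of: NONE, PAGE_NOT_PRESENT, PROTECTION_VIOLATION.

Trace:
#0 VA=0x281C19D (r,kernel):
  [0] read 0x19 idx=20: raw=0x1D007 flags P=1 W=1 U=1 S=0
  [1] read 0x1D idx=28: raw=0x1F007 flags P=1 W=1 U=1 S=0
  ✓ 0x1F19D  — 2 lookups
#1 VA=0x1400A9D (r,kernel):
  [0] read 0x19 idx=10: raw=0x21007 flags P=1 W=1 U=1 S=0
  [1] read 0x21 idx=0: raw=0x24007 flags P=1 W=1 U=1 S=0
  ✓ 0x24A9D  — 2 lookups
#2 VA=0x2A0000D (r,kernel):
  [0] read 0x19 idx=21: raw=0x5002 flags P=0 W=1 U=0 S=0
  → PAGE_NOT_PRESENT  (1 entries read)
#3 VA=0xE169E1 (r,kernel):
  [0] read 0x19 idx=7: raw=0x27007 flags P=1 W=1 U=1 S=0
  [1] read 0x27 idx=22: raw=0x28007 flags P=1 W=1 U=1 S=0
  ✓ 0x289E1  — 2 lookups
#4 VA=0x400446 (r,kernel):
  [0] read 0x19 idx=2: raw=0x52002 flags P=0 W=1 U=0 S=0
  → PAGE_NOT_PRESENT  (1 entries read)
#5 VA=0x2615614 (r,kernel):
  [0] read 0x19 idx=19: raw=0x29007 flags P=1 W=1 U=1 S=0
  [1] read 0x29 idx=21: raw=0x11000 flags P=0 W=0 U=0 S=0
  → PAGE_NOT_PRESENT  (2 entries read)

Access #4 fault: PAGE_NOT_PRESENT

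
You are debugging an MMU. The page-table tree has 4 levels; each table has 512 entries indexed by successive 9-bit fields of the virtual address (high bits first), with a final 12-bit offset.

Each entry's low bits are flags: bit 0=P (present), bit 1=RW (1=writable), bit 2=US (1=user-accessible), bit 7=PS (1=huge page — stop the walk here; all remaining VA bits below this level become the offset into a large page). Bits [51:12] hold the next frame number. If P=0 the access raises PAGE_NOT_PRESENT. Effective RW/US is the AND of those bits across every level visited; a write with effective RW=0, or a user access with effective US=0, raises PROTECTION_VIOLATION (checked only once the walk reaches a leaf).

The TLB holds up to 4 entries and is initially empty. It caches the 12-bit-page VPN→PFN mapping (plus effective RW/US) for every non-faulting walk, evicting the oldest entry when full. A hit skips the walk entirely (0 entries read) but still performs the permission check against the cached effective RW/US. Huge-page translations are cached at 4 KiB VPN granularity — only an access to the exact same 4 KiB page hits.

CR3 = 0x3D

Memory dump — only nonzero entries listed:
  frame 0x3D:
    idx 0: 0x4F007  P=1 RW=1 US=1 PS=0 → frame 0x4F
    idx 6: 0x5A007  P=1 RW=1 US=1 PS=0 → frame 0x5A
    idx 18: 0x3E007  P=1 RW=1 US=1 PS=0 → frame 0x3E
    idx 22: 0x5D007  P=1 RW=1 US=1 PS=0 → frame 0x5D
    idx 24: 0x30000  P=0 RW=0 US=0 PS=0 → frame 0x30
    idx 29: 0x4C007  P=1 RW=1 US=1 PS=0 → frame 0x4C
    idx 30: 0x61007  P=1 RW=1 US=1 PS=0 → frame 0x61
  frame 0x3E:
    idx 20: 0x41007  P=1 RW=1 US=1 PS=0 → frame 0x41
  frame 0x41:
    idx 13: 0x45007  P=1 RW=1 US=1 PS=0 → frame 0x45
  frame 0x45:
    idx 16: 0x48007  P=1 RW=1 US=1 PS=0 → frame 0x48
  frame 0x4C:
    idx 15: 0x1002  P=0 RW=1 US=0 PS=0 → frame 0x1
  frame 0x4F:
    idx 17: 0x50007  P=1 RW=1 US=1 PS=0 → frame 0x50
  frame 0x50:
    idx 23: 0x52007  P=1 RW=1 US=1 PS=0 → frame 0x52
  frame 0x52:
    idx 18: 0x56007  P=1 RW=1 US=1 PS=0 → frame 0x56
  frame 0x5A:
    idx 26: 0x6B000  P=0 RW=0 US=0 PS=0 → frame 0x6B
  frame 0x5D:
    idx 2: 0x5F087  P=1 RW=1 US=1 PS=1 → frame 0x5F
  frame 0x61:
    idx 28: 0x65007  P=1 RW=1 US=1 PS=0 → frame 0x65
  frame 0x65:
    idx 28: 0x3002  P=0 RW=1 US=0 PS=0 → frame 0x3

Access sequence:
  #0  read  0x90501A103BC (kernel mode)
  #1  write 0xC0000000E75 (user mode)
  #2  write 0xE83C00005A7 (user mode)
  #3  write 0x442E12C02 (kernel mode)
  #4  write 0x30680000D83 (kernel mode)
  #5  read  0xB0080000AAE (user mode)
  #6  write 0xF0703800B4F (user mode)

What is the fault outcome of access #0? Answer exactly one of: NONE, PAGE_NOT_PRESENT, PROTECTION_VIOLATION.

Per-access translation:
#0 VA=0x90501A103BC (r,kernel):
  L0: frame=0x3D idx=18 entry=0x3E007 [P=1 RW=1 US=1 PS=0]
  L1: frame=0x3E idx=20 entry=0x41007 [P=1 RW=1 US=1 PS=0]
  L2: frame=0x41 idx=13 entry=0x45007 [P=1 RW=1 US=1 PS=0]
  L3: frame=0x45 idx=16 entry=0x48007 [P=1 RW=1 US=1 PS=0]
  → PA=0x483BC  (4 entries read)
#1 VA=0xC0000000E75 (w,user):
  L0: frame=0x3D idx=24 entry=0x30000 [P=0 RW=0 US=0 PS=0]
  → PAGE_NOT_PRESENT  (1 entries read)
#2 VA=0xE83C00005A7 (w,user):
  L0: frame=0x3D idx=29 entry=0x4C007 [P=1 RW=1 US=1 PS=0]
  L1: frame=0x4C idx=15 entry=0x1002 [P=0 RW=1 US=0 PS=0]
  → PAGE_NOT_PRESENT  (2 entries read)
#3 VA=0x442E12C02 (w,kernel):
  L0: frame=0x3D idx=0 entry=0x4F007 [P=1 RW=1 US=1 PS=0]
  L1: frame=0x4F idx=17 entry=0x50007 [P=1 RW=1 US=1 PS=0]
  L2: frame=0x50 idx=23 entry=0x52007 [P=1 RW=1 US=1 PS=0]
  L3: frame=0x52 idx=18 entry=0x56007 [P=1 RW=1 US=1 PS=0]
  → PA=0x56C02  (4 entries read)
#4 VA=0x30680000D83 (w,kernel):
  L0: frame=0x3D idx=6 entry=0x5A007 [P=1 RW=1 US=1 PS=0]
  L1: frame=0x5A idx=26 entry=0x6B000 [P=0 RW=0 US=0 PS=0]
  → PAGE_NOT_PRESENT  (2 entries read)
#5 VA=0xB0080000AAE (r,user):
  L0: frame=0x3D idx=22 entry=0x5D007 [P=1 RW=1 US=1 PS=0]
  L1: frame=0x5D idx=2 entry=0x5F087 [P=1 RW=1 US=1 PS=1]
  → PA=0x5FAAE (huge @L1)  (2 entries read)
#6 VA=0xF0703800B4F (w,user):
  L0: frame=0x3D idx=30 entry=0x61007 [P=1 RW=1 US=1 PS=0]
  L1: frame=0x61 idx=28 entry=0x65007 [P=1 RW=1 US=1 PS=0]
  L2: frame=0x65 idx=28 entry=0x3002 [P=0 RW=1 US=0 PS=0]
  → PAGE_NOT_PRESENT  (3 entries read)

Access #0 fault: NONE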